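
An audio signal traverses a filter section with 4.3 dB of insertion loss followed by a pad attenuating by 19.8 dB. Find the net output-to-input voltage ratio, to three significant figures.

Net gain = (−4.3) + (−19.8) = -24.1 dB.
Voltage ratio = 10^(-24.1/20) = 0.0624.

0.0624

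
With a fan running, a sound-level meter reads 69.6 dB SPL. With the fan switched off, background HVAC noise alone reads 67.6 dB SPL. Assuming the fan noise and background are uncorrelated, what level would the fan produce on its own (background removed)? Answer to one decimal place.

Remove the background by subtracting linear intensities:
L_src = 10·log₁₀(10^(69.6/10) − 10^(67.6/10)) = 10·log₁₀(3366000) = 65.3 dB SPL.

65.3 dB SPL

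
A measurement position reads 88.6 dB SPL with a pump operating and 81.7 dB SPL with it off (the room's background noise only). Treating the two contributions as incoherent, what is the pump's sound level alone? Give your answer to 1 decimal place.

87.6 dB SPL

Remove the background by subtracting linear intensities:
L_src = 10·log₁₀(10^(88.6/10) − 10^(81.7/10)) = 10·log₁₀(576500000) = 87.6 dB SPL.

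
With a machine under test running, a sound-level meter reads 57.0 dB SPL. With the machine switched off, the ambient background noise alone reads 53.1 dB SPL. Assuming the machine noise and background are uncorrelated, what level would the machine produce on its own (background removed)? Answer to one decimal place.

Background correction is a power subtraction:
L_src = 10·log₁₀(10^(57.0/10) − 10^(53.1/10)) = 10·log₁₀(297000) = 54.7 dB SPL.

54.7 dB SPL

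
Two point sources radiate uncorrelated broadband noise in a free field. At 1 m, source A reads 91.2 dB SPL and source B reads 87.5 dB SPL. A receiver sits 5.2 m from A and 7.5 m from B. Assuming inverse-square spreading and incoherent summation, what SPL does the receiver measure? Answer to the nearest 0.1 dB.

At the listener: L_A = 91.2 − 20·log₁₀(5.2) = 76.88 dB; L_B = 87.5 − 20·log₁₀(7.5) = 70.00 dB.
Combined: 10·log₁₀(10^(76.88/10)+10^(70.00/10)) = 77.7 dB SPL.

77.7 dB SPL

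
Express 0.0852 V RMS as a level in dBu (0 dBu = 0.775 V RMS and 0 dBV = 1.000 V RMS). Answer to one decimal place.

dBu = 20·log₁₀(V / 0.775 V).
20·log₁₀(0.0852/0.775) = -19.2 dBu.

-19.2 dBu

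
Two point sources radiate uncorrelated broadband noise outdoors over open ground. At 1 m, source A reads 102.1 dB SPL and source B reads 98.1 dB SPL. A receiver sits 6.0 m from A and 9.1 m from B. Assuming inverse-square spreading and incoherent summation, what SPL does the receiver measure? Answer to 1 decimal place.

87.2 dB SPL

At the listener: L_A = 102.1 − 20·log₁₀(6.0) = 86.54 dB; L_B = 98.1 − 20·log₁₀(9.1) = 78.92 dB.
Combined: 10·log₁₀(10^(86.54/10)+10^(78.92/10)) = 87.2 dB SPL.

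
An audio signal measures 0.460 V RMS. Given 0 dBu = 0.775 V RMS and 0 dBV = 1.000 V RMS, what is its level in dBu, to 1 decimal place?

-4.5 dBu

dBu = 20·log₁₀(V / 0.775 V).
20·log₁₀(0.460/0.775) = -4.5 dBu.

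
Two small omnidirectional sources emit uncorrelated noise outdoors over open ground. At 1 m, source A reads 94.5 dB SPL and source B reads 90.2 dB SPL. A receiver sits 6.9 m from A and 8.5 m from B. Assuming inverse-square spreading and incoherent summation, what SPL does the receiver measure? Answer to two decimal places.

78.67 dB SPL

At the listener: L_A = 94.5 − 20·log₁₀(6.9) = 77.723 dB; L_B = 90.2 − 20·log₁₀(8.5) = 71.612 dB.
Combined: 10·log₁₀(10^(77.723/10)+10^(71.612/10)) = 78.67 dB SPL.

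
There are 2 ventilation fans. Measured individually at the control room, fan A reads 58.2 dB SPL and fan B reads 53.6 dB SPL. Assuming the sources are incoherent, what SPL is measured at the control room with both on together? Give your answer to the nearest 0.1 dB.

59.5 dB SPL

Add the sources as powers (linear), then convert back to dB:
L_total = 10·log₁₀(10^(58.2/10) + 10^(53.6/10)) = 10·log₁₀(889800) = 59.5 dB SPL.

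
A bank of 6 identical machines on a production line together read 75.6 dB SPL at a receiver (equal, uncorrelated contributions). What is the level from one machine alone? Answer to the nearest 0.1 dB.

67.8 dB SPL

6 equal incoherent sources add 10·log₁₀(6) = 7.78 dB over one source.
L_one = 75.6 − 7.78 = 67.8 dB SPL.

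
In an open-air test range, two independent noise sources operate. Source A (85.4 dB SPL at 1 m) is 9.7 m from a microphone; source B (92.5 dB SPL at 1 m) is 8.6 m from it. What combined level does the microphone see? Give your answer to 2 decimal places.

At the listener: L_A = 85.4 − 20·log₁₀(9.7) = 65.665 dB; L_B = 92.5 − 20·log₁₀(8.6) = 73.810 dB.
Combined: 10·log₁₀(10^(65.665/10)+10^(73.810/10)) = 74.43 dB SPL.

74.43 dB SPL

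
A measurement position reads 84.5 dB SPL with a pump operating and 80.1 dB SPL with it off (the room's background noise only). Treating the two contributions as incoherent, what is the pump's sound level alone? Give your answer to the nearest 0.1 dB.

82.5 dB SPL

Subtract intensities: L_src = 10·log₁₀(10^(L_total/10) − 10^(L_bg/10)).
L_src = 10·log₁₀(10^(84.5/10) − 10^(80.1/10)) = 10·log₁₀(179500000) = 82.5 dB SPL.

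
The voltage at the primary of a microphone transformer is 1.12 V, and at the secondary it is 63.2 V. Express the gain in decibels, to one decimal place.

For a voltage ratio, dB = 20·log₁₀(V₂/V₁).
20·log₁₀(63.2/1.12) = 20·log₁₀(56.43) = 35.0 dB.

35.0 dB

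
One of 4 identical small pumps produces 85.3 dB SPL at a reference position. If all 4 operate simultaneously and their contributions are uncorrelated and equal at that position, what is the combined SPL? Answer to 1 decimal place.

91.3 dB SPL

4 equal incoherent sources raise the level by 10·log₁₀(4) = 6.02 dB.
L_total = 85.3 + 6.02 = 91.3 dB SPL.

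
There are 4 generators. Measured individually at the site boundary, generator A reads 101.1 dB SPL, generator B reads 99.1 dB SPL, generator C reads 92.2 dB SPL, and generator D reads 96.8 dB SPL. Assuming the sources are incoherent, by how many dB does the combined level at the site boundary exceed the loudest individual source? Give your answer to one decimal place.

Incoherent sources sum as intensities:
L_total = 10·log₁₀(10^(101.1/10) + 10^(99.1/10) + 10^(92.2/10) + 10^(96.8/10)) = 104.39 dB SPL.
Excess over the loudest (101.1 dB): 104.39 − 101.1 = 3.3 dB.

3.3 dB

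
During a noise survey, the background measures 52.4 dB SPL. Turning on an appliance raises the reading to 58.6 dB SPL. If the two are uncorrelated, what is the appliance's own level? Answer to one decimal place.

57.4 dB SPL

Remove the background by subtracting linear intensities:
L_src = 10·log₁₀(10^(58.6/10) − 10^(52.4/10)) = 10·log₁₀(550700) = 57.4 dB SPL.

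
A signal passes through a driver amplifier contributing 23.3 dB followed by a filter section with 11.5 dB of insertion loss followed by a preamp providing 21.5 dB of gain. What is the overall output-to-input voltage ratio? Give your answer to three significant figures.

46.2

Net gain = 23.3 + (−11.5) + 21.5 = 33.3 dB.
Voltage ratio = 10^(33.3/20) = 46.2.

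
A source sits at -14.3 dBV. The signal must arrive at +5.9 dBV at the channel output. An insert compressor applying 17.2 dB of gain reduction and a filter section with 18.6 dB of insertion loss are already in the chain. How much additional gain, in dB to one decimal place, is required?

56.0 dB

The required make-up gain is the shortfall in the dB sum.
G = +5.9 − (-14.3) + 17.2 + 18.6 = 56.0 dB.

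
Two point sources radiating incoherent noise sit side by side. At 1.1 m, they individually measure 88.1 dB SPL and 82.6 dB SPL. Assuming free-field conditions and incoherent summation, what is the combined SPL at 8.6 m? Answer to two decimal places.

71.32 dB SPL

Combined at 1.1 m: 10·log₁₀(10^(88.1/10)+10^(82.6/10)) = 89.178 dB SPL.
Then apply −20·log₁₀(8.6/1.1) = -17.862 dB → 71.32 dB SPL.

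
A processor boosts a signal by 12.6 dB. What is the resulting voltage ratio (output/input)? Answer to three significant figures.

4.27

Voltage ratio = 10^(dB/20).
10^(12.6/20) = 10^(0.6300) = 4.27.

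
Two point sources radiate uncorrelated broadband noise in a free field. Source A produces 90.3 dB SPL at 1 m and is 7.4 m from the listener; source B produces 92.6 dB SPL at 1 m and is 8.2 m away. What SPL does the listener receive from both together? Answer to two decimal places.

76.69 dB SPL

At the listener: L_A = 90.3 − 20·log₁₀(7.4) = 72.915 dB; L_B = 92.6 − 20·log₁₀(8.2) = 74.324 dB.
Combined: 10·log₁₀(10^(72.915/10)+10^(74.324/10)) = 76.69 dB SPL.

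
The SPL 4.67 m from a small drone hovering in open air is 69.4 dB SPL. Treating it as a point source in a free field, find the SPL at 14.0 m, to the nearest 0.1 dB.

Free-field point source: level drops by 20·log₁₀ of the distance ratio.
ΔL = −20·log₁₀(14.0/4.67) = -9.54 dB, so L₂ = 69.4 + (-9.54) = 59.9 dB SPL.

59.9 dB SPL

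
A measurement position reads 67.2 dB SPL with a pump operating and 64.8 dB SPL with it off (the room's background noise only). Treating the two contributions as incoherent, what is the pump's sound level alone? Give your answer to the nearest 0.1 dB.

63.5 dB SPL

Background correction is a power subtraction:
L_src = 10·log₁₀(10^(67.2/10) − 10^(64.8/10)) = 10·log₁₀(2228000) = 63.5 dB SPL.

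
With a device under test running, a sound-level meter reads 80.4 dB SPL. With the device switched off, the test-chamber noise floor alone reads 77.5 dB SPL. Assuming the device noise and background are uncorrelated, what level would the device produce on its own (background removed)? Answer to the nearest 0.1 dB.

77.3 dB SPL

Background correction is a power subtraction:
L_src = 10·log₁₀(10^(80.4/10) − 10^(77.5/10)) = 10·log₁₀(53410000) = 77.3 dB SPL.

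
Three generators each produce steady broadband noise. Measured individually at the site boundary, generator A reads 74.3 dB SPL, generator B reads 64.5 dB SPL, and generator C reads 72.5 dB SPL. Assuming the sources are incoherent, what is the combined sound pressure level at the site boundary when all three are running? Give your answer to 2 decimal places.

76.77 dB SPL

Uncorrelated sources add in intensity (power), not in dB.
L_total = 10·log₁₀(10^(74.3/10) + 10^(64.5/10) + 10^(72.5/10)) = 10·log₁₀(47520000) = 76.77 dB SPL.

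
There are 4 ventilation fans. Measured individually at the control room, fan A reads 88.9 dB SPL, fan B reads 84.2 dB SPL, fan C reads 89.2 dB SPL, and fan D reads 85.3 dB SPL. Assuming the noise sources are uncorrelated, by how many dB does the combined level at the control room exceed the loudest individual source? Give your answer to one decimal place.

Uncorrelated sources add in intensity (power), not in dB.
L_total = 10·log₁₀(10^(88.9/10) + 10^(84.2/10) + 10^(89.2/10) + 10^(85.3/10)) = 93.44 dB SPL.
Excess over the loudest (89.2 dB): 93.44 − 89.2 = 4.2 dB.

4.2 dB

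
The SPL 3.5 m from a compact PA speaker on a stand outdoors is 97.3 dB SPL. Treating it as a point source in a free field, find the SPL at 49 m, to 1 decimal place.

74.4 dB SPL

For a point source in a free field, ΔL = −20·log₁₀(d₂/d₁).
ΔL = −20·log₁₀(49/3.5) = -22.92 dB, so L₂ = 97.3 + (-22.92) = 74.4 dB SPL.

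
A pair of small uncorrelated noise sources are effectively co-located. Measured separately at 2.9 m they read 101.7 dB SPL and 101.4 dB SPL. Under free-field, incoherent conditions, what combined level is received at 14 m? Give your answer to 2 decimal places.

Combined at 2.9 m: 10·log₁₀(10^(101.7/10)+10^(101.4/10)) = 104.563 dB SPL.
Then apply −20·log₁₀(14/2.9) = -13.675 dB → 90.89 dB SPL.

90.89 dB SPL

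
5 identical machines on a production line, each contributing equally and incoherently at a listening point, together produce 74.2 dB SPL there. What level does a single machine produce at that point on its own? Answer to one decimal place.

5 equal incoherent sources add 10·log₁₀(5) = 6.99 dB over one source.
L_one = 74.2 − 6.99 = 67.2 dB SPL.

67.2 dB SPL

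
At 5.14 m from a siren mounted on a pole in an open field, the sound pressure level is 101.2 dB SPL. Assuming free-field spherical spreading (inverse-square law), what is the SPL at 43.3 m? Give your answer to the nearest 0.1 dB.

82.7 dB SPL

For a point source in a free field, ΔL = −20·log₁₀(d₂/d₁).
ΔL = −20·log₁₀(43.3/5.14) = -18.51 dB, so L₂ = 101.2 + (-18.51) = 82.7 dB SPL.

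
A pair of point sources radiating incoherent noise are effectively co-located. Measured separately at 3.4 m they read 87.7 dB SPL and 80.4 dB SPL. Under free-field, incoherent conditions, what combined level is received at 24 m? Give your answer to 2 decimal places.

Combined at 3.4 m: 10·log₁₀(10^(87.7/10)+10^(80.4/10)) = 88.442 dB SPL.
Then apply −20·log₁₀(24/3.4) = -16.975 dB → 71.47 dB SPL.

71.47 dB SPL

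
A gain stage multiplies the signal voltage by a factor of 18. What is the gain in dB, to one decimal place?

For a voltage ratio, dB = 20·log₁₀(V₂/V₁).
20·log₁₀(18) = 25.1 dB.

25.1 dB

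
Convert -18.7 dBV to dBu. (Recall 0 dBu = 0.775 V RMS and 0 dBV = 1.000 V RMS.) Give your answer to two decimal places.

The offset between the scales is 20·log₁₀(0.775/1.000) = −2.214 dB.
So dBu = -18.7 + 2.214 = -16.49 dBu.

-16.49 dBu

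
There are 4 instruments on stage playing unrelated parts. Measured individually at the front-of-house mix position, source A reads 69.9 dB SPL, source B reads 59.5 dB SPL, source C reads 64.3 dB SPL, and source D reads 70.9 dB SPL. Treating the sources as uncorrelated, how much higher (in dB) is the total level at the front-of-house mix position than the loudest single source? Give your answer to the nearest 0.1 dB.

3.2 dB

Incoherent sources sum as intensities:
L_total = 10·log₁₀(10^(69.9/10) + 10^(59.5/10) + 10^(64.3/10) + 10^(70.9/10)) = 74.09 dB SPL.
Excess over the loudest (70.9 dB): 74.09 − 70.9 = 3.2 dB.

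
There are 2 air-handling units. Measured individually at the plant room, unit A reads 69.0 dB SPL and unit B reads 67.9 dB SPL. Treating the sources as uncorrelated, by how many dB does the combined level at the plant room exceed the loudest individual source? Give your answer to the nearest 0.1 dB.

2.5 dB

Incoherent sources sum as intensities:
L_total = 10·log₁₀(10^(69.0/10) + 10^(67.9/10)) = 71.50 dB SPL.
Excess over the loudest (69.0 dB): 71.50 − 69.0 = 2.5 dB.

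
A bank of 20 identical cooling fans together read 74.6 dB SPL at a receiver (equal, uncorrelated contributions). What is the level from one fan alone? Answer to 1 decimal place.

20 equal incoherent sources add 10·log₁₀(20) = 13.01 dB over one source.
L_one = 74.6 − 13.01 = 61.6 dB SPL.

61.6 dB SPL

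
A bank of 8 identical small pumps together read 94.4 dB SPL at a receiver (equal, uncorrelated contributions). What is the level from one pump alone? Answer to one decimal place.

85.4 dB SPL

8 equal incoherent sources add 10·log₁₀(8) = 9.03 dB over one source.
L_one = 94.4 − 9.03 = 85.4 dB SPL.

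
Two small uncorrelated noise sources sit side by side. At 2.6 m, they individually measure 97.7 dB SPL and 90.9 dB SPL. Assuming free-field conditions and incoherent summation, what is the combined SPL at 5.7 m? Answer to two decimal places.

Combined at 2.6 m: 10·log₁₀(10^(97.7/10)+10^(90.9/10)) = 98.524 dB SPL.
Then apply −20·log₁₀(5.7/2.6) = -6.818 dB → 91.71 dB SPL.

91.71 dB SPL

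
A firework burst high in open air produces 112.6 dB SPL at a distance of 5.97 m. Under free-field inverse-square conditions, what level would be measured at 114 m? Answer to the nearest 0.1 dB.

Free-field point source: level drops by 20·log₁₀ of the distance ratio.
ΔL = −20·log₁₀(114/5.97) = -25.62 dB, so L₂ = 112.6 + (-25.62) = 87.0 dB SPL.

87.0 dB SPL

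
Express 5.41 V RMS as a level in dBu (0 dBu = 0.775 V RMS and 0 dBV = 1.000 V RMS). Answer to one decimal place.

+16.9 dBu

dBu = 20·log₁₀(V / 0.775 V).
20·log₁₀(5.41/0.775) = +16.9 dBu.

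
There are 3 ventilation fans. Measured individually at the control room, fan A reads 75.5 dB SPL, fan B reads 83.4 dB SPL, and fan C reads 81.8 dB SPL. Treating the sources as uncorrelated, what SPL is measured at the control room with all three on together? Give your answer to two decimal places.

86.08 dB SPL

Add the sources as powers (linear), then convert back to dB:
L_total = 10·log₁₀(10^(75.5/10) + 10^(83.4/10) + 10^(81.8/10)) = 10·log₁₀(405600000) = 86.08 dB SPL.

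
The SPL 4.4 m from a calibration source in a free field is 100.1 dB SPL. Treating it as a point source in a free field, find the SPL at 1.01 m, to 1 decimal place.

112.9 dB SPL

Inverse-square spreading gives ΔL = −20·log₁₀(d₂/d₁).
ΔL = −20·log₁₀(1.01/4.4) = 12.78 dB, so L₂ = 100.1 + (12.78) = 112.9 dB SPL.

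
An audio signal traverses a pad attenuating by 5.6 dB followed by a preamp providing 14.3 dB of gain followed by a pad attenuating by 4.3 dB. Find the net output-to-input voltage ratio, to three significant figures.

1.66

Net gain = (−5.6) + 14.3 + (−4.3) = 4.4 dB.
Voltage ratio = 10^(4.4/20) = 1.66.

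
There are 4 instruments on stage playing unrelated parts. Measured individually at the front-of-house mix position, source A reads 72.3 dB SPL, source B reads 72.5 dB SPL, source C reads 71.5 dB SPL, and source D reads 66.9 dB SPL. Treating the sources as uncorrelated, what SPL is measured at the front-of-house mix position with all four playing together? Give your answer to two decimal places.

77.31 dB SPL

Uncorrelated sources add in intensity (power), not in dB.
L_total = 10·log₁₀(10^(72.3/10) + 10^(72.5/10) + 10^(71.5/10) + 10^(66.9/10)) = 10·log₁₀(53790000) = 77.31 dB SPL.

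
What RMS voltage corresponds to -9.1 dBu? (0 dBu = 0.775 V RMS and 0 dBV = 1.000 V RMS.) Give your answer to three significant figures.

V = 0.775 V × 10^(-9.1/20).
= 0.775 × 0.3508 = 0.272 V.

0.272 V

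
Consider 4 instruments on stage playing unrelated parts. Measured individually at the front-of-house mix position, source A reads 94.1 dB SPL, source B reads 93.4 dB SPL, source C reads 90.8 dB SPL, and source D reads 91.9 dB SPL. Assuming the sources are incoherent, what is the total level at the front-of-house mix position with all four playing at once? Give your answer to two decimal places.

Uncorrelated sources add in intensity (power), not in dB.
L_total = 10·log₁₀(10^(94.1/10) + 10^(93.4/10) + 10^(90.8/10) + 10^(91.9/10)) = 10·log₁₀(7509000000) = 98.76 dB SPL.

98.76 dB SPL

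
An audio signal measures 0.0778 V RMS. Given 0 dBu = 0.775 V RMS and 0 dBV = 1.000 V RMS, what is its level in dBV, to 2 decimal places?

-22.18 dBV

dBV = 20·log₁₀(V / 1.000 V).
20·log₁₀(0.0778/1.000) = -22.18 dBV.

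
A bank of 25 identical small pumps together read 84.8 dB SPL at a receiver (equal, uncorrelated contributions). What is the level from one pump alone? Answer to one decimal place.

70.8 dB SPL

25 equal incoherent sources add 10·log₁₀(25) = 13.98 dB over one source.
L_one = 84.8 − 13.98 = 70.8 dB SPL.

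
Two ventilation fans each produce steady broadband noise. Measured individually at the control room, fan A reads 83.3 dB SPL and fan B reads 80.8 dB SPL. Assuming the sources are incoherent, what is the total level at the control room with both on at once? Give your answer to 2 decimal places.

Incoherent sources sum as intensities:
L_total = 10·log₁₀(10^(83.3/10) + 10^(80.8/10)) = 10·log₁₀(334000000) = 85.24 dB SPL.

85.24 dB SPL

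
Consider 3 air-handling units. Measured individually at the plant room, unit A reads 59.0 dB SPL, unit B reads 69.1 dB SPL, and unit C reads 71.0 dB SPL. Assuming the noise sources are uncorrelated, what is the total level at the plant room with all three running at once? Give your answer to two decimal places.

73.33 dB SPL

Incoherent sources sum as intensities:
L_total = 10·log₁₀(10^(59.0/10) + 10^(69.1/10) + 10^(71.0/10)) = 10·log₁₀(21510000) = 73.33 dB SPL.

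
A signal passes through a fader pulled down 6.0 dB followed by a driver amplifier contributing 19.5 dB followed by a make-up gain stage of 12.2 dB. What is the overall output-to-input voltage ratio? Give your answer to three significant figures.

19.3

Net gain = (−6.0) + 19.5 + 12.2 = 25.7 dB.
Voltage ratio = 10^(25.7/20) = 19.3.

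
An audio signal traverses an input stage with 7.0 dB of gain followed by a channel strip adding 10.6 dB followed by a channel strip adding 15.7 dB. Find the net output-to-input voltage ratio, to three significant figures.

Net gain = 7.0 + 10.6 + 15.7 = 33.3 dB.
Voltage ratio = 10^(33.3/20) = 46.2.

46.2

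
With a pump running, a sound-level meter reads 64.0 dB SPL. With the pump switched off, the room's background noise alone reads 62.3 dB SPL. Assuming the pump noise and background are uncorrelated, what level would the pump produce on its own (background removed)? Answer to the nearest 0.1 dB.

Subtract intensities: L_src = 10·log₁₀(10^(L_total/10) − 10^(L_bg/10)).
L_src = 10·log₁₀(10^(64.0/10) − 10^(62.3/10)) = 10·log₁₀(813600) = 59.1 dB SPL.

59.1 dB SPL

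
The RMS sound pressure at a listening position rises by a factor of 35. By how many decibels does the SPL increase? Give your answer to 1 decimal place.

SPL change from a pressure ratio uses the 20·log₁₀ form:
20·log₁₀(35) = 30.9 dB.

30.9 dB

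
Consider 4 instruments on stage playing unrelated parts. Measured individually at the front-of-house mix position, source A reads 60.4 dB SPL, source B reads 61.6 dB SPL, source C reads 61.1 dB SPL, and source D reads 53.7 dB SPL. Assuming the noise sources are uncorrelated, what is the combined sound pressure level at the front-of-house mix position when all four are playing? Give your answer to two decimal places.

66.09 dB SPL

Uncorrelated sources add in intensity (power), not in dB.
L_total = 10·log₁₀(10^(60.4/10) + 10^(61.6/10) + 10^(61.1/10) + 10^(53.7/10)) = 10·log₁₀(4065000) = 66.09 dB SPL.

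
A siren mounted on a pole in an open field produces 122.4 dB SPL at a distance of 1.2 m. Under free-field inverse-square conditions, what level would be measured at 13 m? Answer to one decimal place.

101.7 dB SPL

Free-field point source: level drops by 20·log₁₀ of the distance ratio.
ΔL = −20·log₁₀(13/1.2) = -20.70 dB, so L₂ = 122.4 + (-20.70) = 101.7 dB SPL.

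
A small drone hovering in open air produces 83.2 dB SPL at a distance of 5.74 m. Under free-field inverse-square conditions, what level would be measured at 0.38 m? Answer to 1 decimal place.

Inverse-square spreading gives ΔL = −20·log₁₀(d₂/d₁).
ΔL = −20·log₁₀(0.38/5.74) = 23.58 dB, so L₂ = 83.2 + (23.58) = 106.8 dB SPL.

106.8 dB SPL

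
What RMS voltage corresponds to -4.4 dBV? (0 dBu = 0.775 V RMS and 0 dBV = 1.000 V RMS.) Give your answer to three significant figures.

0.603 V

V = 1.000 V × 10^(-4.4/20).
= 1.000 × 0.6026 = 0.603 V.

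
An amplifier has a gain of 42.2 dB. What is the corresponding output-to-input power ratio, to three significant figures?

16600

Power ratio = 10^(dB/10).
10^(42.2/10) = 10^(4.220) = 16600.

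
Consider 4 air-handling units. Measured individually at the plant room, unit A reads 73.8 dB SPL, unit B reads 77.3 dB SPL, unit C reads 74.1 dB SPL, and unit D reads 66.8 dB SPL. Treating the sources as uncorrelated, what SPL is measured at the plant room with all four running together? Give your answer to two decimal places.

80.34 dB SPL

Add the sources as powers (linear), then convert back to dB:
L_total = 10·log₁₀(10^(73.8/10) + 10^(77.3/10) + 10^(74.1/10) + 10^(66.8/10)) = 10·log₁₀(108200000) = 80.34 dB SPL.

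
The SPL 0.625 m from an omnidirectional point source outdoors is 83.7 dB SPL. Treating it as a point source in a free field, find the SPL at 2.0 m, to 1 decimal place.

73.6 dB SPL

Inverse-square spreading gives ΔL = −20·log₁₀(d₂/d₁).
ΔL = −20·log₁₀(2.0/0.625) = -10.10 dB, so L₂ = 83.7 + (-10.10) = 73.6 dB SPL.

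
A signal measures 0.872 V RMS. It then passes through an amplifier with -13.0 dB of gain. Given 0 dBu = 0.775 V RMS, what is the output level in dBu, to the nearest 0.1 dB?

-12.0 dBu

Input level: 20·log₁₀(0.872/0.775) = 1.02 dBu.
Output: 1.02 − 13.0 = -12.0 dBu.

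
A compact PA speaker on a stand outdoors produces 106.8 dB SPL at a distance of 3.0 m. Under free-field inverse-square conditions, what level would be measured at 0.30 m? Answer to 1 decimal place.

For a point source in a free field, ΔL = −20·log₁₀(d₂/d₁).
ΔL = −20·log₁₀(0.30/3.0) = 20.00 dB, so L₂ = 106.8 + (20.00) = 126.8 dB SPL.

126.8 dB SPL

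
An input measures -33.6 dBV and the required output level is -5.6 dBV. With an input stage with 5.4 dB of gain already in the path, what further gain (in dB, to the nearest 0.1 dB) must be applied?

22.6 dB

The required make-up gain is the shortfall in the dB sum.
G = -5.6 − (-33.6) − 5.4 = 22.6 dB.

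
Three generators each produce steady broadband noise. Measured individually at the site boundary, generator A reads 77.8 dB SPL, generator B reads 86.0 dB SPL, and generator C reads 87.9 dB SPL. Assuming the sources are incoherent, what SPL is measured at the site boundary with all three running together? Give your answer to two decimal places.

Incoherent sources sum as intensities:
L_total = 10·log₁₀(10^(77.8/10) + 10^(86.0/10) + 10^(87.9/10)) = 10·log₁₀(1075000000) = 90.31 dB SPL.

90.31 dB SPL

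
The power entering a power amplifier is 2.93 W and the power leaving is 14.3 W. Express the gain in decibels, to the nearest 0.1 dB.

6.9 dB

Power is a power quantity, so gain = 10·log₁₀(P_out/P_in).
10·log₁₀(14.3/2.93) = 10·log₁₀(4.881) = 6.9 dB.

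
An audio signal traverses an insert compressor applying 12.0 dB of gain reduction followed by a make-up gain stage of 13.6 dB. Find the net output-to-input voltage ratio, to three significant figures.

1.20

Net gain = (−12.0) + 13.6 = 1.6 dB.
Voltage ratio = 10^(1.6/20) = 1.20.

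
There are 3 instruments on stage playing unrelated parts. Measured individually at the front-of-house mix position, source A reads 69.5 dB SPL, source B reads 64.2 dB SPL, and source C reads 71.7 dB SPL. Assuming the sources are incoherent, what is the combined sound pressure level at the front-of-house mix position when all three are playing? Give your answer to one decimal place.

74.2 dB SPL

Uncorrelated sources add in intensity (power), not in dB.
L_total = 10·log₁₀(10^(69.5/10) + 10^(64.2/10) + 10^(71.7/10)) = 10·log₁₀(26330000) = 74.2 dB SPL.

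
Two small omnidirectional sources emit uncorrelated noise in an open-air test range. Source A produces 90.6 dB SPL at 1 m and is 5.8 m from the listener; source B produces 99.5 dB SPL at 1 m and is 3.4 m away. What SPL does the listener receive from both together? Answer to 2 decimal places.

89.06 dB SPL

At the listener: L_A = 90.6 − 20·log₁₀(5.8) = 75.331 dB; L_B = 99.5 − 20·log₁₀(3.4) = 88.870 dB.
Combined: 10·log₁₀(10^(75.331/10)+10^(88.870/10)) = 89.06 dB SPL.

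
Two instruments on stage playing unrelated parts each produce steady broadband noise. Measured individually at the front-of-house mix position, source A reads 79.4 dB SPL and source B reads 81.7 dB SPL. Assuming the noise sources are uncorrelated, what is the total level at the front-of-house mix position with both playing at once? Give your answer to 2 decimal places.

Incoherent sources sum as intensities:
L_total = 10·log₁₀(10^(79.4/10) + 10^(81.7/10)) = 10·log₁₀(235000000) = 83.71 dB SPL.

83.71 dB SPL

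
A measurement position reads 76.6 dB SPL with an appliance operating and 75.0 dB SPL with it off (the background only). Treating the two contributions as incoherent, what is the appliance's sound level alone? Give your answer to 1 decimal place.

71.5 dB SPL

Background correction is a power subtraction:
L_src = 10·log₁₀(10^(76.6/10) − 10^(75.0/10)) = 10·log₁₀(14090000) = 71.5 dB SPL.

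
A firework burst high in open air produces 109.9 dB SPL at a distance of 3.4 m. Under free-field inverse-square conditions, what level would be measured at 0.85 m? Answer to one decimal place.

121.9 dB SPL

For a point source in a free field, ΔL = −20·log₁₀(d₂/d₁).
ΔL = −20·log₁₀(0.85/3.4) = 12.04 dB, so L₂ = 109.9 + (12.04) = 121.9 dB SPL.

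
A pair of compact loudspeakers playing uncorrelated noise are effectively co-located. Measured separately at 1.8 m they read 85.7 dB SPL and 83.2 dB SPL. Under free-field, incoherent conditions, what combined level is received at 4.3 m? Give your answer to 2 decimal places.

Combined at 1.8 m: 10·log₁₀(10^(85.7/10)+10^(83.2/10)) = 87.638 dB SPL.
Then apply −20·log₁₀(4.3/1.8) = -7.564 dB → 80.07 dB SPL.

80.07 dB SPL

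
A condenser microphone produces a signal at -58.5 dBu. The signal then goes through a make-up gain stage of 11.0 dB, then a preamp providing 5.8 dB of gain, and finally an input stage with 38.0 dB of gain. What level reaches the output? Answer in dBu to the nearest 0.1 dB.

Cascaded gains and losses add directly in dB.
-58.5 + 11.0 + 5.8 + 38.0 = -3.7 dBu.

-3.7 dBu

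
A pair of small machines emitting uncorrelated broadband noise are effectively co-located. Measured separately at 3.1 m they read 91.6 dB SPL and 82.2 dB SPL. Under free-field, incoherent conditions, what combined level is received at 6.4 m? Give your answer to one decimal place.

Combined at 3.1 m: 10·log₁₀(10^(91.6/10)+10^(82.2/10)) = 92.07 dB SPL.
Then apply −20·log₁₀(6.4/3.1) = -6.30 dB → 85.8 dB SPL.

85.8 dB SPL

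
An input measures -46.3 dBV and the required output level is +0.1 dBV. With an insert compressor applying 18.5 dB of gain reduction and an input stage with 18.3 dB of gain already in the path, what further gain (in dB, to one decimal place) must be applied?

46.6 dB

The required make-up gain is the shortfall in the dB sum.
G = +0.1 − (-46.3) + 18.5 − 18.3 = 46.6 dB.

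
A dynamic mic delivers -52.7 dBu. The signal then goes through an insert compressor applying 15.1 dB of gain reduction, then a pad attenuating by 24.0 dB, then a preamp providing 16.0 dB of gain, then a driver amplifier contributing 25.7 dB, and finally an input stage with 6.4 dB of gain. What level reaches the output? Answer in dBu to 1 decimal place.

In dB, series stages simply add:
-52.7 − 15.1 − 24.0 + 16.0 + 25.7 + 6.4 = -43.7 dBu.

-43.7 dBu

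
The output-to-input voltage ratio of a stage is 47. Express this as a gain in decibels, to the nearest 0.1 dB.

33.4 dB

Voltage ratio → dB uses the 20·log₁₀ form:
20·log₁₀(47) = 33.4 dB.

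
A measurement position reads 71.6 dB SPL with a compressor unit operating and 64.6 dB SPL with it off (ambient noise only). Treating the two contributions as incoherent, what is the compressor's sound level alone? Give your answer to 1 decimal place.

70.6 dB SPL

Subtract intensities: L_src = 10·log₁₀(10^(L_total/10) − 10^(L_bg/10)).
L_src = 10·log₁₀(10^(71.6/10) − 10^(64.6/10)) = 10·log₁₀(11570000) = 70.6 dB SPL.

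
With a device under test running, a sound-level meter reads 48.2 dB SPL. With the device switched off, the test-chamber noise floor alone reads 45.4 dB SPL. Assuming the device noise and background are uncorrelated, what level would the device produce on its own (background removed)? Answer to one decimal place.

Remove the background by subtracting linear intensities:
L_src = 10·log₁₀(10^(48.2/10) − 10^(45.4/10)) = 10·log₁₀(31400) = 45.0 dB SPL.

45.0 dB SPL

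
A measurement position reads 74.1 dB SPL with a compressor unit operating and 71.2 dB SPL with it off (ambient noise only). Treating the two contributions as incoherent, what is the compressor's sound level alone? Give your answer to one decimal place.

Remove the background by subtracting linear intensities:
L_src = 10·log₁₀(10^(74.1/10) − 10^(71.2/10)) = 10·log₁₀(12520000) = 71.0 dB SPL.

71.0 dB SPL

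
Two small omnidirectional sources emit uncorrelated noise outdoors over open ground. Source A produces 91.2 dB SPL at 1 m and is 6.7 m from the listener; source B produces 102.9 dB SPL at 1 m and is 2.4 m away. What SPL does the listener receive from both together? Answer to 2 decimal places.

95.33 dB SPL

At the listener: L_A = 91.2 − 20·log₁₀(6.7) = 74.679 dB; L_B = 102.9 − 20·log₁₀(2.4) = 95.296 dB.
Combined: 10·log₁₀(10^(74.679/10)+10^(95.296/10)) = 95.33 dB SPL.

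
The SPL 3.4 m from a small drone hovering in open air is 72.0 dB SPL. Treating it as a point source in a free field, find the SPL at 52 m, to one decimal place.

Inverse-square spreading gives ΔL = −20·log₁₀(d₂/d₁).
ΔL = −20·log₁₀(52/3.4) = -23.69 dB, so L₂ = 72.0 + (-23.69) = 48.3 dB SPL.

48.3 dB SPL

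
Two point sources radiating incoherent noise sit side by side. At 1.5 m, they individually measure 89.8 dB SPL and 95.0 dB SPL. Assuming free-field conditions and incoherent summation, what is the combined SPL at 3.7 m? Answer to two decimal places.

88.30 dB SPL

Combined at 1.5 m: 10·log₁₀(10^(89.8/10)+10^(95.0/10)) = 96.146 dB SPL.
Then apply −20·log₁₀(3.7/1.5) = -7.842 dB → 88.30 dB SPL.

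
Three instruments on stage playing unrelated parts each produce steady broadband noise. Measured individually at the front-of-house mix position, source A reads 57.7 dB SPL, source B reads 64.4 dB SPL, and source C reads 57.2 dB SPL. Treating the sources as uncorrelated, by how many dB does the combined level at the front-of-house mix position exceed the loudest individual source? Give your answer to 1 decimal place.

Incoherent sources sum as intensities:
L_total = 10·log₁₀(10^(57.7/10) + 10^(64.4/10) + 10^(57.2/10)) = 65.87 dB SPL.
Excess over the loudest (64.4 dB): 65.87 − 64.4 = 1.5 dB.

1.5 dB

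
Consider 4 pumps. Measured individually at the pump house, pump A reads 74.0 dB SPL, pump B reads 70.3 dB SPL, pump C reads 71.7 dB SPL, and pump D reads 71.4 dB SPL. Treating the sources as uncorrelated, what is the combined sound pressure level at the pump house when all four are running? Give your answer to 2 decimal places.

Incoherent sources sum as intensities:
L_total = 10·log₁₀(10^(74.0/10) + 10^(70.3/10) + 10^(71.7/10) + 10^(71.4/10)) = 10·log₁₀(64430000) = 78.09 dB SPL.

78.09 dB SPL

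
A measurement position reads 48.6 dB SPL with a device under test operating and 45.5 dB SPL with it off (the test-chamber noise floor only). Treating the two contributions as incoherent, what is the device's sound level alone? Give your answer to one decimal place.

Subtract intensities: L_src = 10·log₁₀(10^(L_total/10) − 10^(L_bg/10)).
L_src = 10·log₁₀(10^(48.6/10) − 10^(45.5/10)) = 10·log₁₀(36960) = 45.7 dB SPL.

45.7 dB SPL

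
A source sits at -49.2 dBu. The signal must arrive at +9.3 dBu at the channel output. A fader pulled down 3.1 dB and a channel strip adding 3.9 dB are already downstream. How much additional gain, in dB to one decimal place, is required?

57.7 dB

The required make-up gain is the shortfall in the dB sum.
G = +9.3 − (-49.2) + 3.1 − 3.9 = 57.7 dB.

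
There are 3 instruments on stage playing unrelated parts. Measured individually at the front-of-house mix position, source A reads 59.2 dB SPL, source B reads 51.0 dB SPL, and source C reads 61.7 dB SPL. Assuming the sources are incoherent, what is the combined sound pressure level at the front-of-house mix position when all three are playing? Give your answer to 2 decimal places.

63.87 dB SPL

Uncorrelated sources add in intensity (power), not in dB.
L_total = 10·log₁₀(10^(59.2/10) + 10^(51.0/10) + 10^(61.7/10)) = 10·log₁₀(2437000) = 63.87 dB SPL.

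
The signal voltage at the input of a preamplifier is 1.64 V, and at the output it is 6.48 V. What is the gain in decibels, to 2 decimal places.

11.93 dB

Voltage ratio → dB uses the 20·log₁₀ form:
20·log₁₀(6.48/1.64) = 20·log₁₀(3.951) = 11.93 dB.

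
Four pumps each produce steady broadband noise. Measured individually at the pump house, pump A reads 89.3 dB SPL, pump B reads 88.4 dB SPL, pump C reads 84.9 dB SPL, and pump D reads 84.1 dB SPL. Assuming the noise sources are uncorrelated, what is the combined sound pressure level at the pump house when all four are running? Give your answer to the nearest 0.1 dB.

93.2 dB SPL

Add the sources as powers (linear), then convert back to dB:
L_total = 10·log₁₀(10^(89.3/10) + 10^(88.4/10) + 10^(84.9/10) + 10^(84.1/10)) = 10·log₁₀(2109000000) = 93.2 dB SPL.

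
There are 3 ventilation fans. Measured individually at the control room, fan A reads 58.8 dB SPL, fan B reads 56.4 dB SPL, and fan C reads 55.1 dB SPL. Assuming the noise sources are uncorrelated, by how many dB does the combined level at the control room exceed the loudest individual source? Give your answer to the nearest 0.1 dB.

3.0 dB

Add the sources as powers (linear), then convert back to dB:
L_total = 10·log₁₀(10^(58.8/10) + 10^(56.4/10) + 10^(55.1/10)) = 61.81 dB SPL.
Excess over the loudest (58.8 dB): 61.81 − 58.8 = 3.0 dB.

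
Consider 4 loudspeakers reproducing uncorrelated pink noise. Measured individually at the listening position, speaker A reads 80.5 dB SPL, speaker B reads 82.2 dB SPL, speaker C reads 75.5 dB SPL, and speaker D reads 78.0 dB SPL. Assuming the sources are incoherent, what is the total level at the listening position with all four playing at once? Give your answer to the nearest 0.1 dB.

85.8 dB SPL

Uncorrelated sources add in intensity (power), not in dB.
L_total = 10·log₁₀(10^(80.5/10) + 10^(82.2/10) + 10^(75.5/10) + 10^(78.0/10)) = 10·log₁₀(376700000) = 85.8 dB SPL.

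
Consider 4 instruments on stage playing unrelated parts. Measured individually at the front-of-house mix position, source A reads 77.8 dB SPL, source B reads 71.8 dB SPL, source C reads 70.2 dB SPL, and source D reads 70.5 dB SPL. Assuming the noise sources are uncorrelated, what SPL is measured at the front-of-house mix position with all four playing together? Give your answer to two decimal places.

79.87 dB SPL

Uncorrelated sources add in intensity (power), not in dB.
L_total = 10·log₁₀(10^(77.8/10) + 10^(71.8/10) + 10^(70.2/10) + 10^(70.5/10)) = 10·log₁₀(97080000) = 79.87 dB SPL.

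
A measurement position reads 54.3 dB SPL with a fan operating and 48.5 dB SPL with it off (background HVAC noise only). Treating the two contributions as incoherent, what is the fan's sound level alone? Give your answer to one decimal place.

Remove the background by subtracting linear intensities:
L_src = 10·log₁₀(10^(54.3/10) − 10^(48.5/10)) = 10·log₁₀(198400) = 53.0 dB SPL.

53.0 dB SPL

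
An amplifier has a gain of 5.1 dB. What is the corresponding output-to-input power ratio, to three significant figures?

Power ratio = 10^(dB/10).
10^(5.1/10) = 10^(0.5100) = 3.24.

3.24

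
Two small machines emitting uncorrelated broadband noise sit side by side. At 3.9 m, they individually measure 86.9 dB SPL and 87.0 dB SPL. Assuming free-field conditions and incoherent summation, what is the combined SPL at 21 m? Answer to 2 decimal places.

Combined at 3.9 m: 10·log₁₀(10^(86.9/10)+10^(87.0/10)) = 89.961 dB SPL.
Then apply −20·log₁₀(21/3.9) = -14.623 dB → 75.34 dB SPL.

75.34 dB SPL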